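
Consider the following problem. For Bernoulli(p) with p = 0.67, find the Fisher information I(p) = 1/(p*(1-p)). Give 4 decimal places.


For Bernoulli(p), Fisher information is I(p) = 1/(p*(1-p)).
p = 0.67, 1-p = 0.33.
p*(1-p) = 0.2211.
I(p) = 1/0.2211 = 4.5228

4.5228


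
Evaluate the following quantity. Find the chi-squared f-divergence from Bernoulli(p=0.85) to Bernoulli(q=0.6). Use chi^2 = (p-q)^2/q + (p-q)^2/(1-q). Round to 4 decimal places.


Chi-squared divergence between Bernoulli distributions:
chi^2 = (p-q)^2/q + (p-q)^2/(1-q).
p = 0.85, q = 0.6, p-q = 0.25.
(p-q)^2 = 0.0625.
term1 = 0.0625/0.6 = 0.104167.
term2 = 0.0625/0.4 = 0.15625.
chi^2 = 0.104167 + 0.15625 = 0.2604

0.2604


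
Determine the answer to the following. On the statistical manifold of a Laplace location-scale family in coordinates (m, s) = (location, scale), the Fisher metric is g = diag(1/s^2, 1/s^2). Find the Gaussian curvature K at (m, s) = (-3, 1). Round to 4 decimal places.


The metric has the form g = (A dm^2 + B ds^2)/s^2 with A = 1, B = 1.
Substitute u = sqrt(A/B)*m: g = B*(du^2 + ds^2)/s^2, i.e. B times the
Poincare upper half-plane metric, which has constant Gaussian curvature -1.
Scaling a 2D metric by a constant c divides the Gaussian curvature by c,
so K = -1/B = -1/(1) = -1.0000 everywhere (the point (m, s) = (-3, 1) is irrelevant:
the curvature is constant).
The requested Gaussian curvature is K = -1.0000.

-1.0000


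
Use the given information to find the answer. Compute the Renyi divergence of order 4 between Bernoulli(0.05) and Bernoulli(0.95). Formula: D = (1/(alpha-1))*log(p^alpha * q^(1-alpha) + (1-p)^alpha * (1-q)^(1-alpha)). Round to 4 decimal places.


Renyi divergence of order alpha between Bernoulli distributions:
D = (1/(alpha-1))*log(p^alpha * q^(1-alpha) + (1-p)^alpha * (1-q)^(1-alpha)).
alpha = 4, p = 0.05, q = 0.95.
p^alpha * q^(1-alpha) = 0.05^4 * 0.95^-3 = 7e-06.
(1-p)^alpha * (1-q)^(1-alpha) = 0.95^4 * 0.05^-3 = 6516.05.
sum = 7e-06 + 6516.05 = 6516.050007.
D = (1/3)*log(6516.050007) = 2.9273

2.9273


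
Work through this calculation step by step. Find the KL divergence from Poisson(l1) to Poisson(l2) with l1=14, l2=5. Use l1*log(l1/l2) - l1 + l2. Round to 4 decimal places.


KL divergence for Poisson:
KL = l1*log(l1/l2) - l1 + l2.
l1 = 14, l2 = 5.
log(14/5) = 1.029619.
l1*log(l1/l2) = 14 * 1.029619 = 14.414672.
KL = 14.414672 - 14 + 5 = 5.4147

5.4147


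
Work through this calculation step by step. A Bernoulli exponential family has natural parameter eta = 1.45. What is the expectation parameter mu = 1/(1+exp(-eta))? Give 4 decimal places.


Dual coordinate (expectation parameter) for Bernoulli:
mu = 1/(1+exp(-eta)).
eta = 1.45.
exp(-eta) = exp(-1.45) = 0.23457.
mu = 1/(1+0.23457) = 0.8100

0.8100


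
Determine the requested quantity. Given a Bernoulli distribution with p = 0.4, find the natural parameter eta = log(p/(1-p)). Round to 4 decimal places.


Natural parameter for Bernoulli: eta = log(p/(1-p)).
p = 0.4, 1-p = 0.6.
p/(1-p) = 0.666667.
eta = log(0.666667) = -0.4055

-0.4055


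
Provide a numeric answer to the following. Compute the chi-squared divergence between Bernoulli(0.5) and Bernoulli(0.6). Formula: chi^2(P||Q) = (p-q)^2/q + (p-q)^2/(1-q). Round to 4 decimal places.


Chi-squared divergence between Bernoulli distributions:
chi^2 = (p-q)^2/q + (p-q)^2/(1-q).
p = 0.5, q = 0.6, p-q = -0.1.
(p-q)^2 = 0.01.
term1 = 0.01/0.6 = 0.016667.
term2 = 0.01/0.4 = 0.025.
chi^2 = 0.016667 + 0.025 = 0.0417

0.0417


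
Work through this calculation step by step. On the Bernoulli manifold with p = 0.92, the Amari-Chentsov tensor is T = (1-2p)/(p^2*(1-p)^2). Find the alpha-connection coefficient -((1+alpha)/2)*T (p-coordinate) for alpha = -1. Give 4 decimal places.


Skewness (Amari-Chentsov) tensor: T = (1-2p)/(p^2*(1-p)^2).
p = 0.92, 1-2p = -0.84, p^2 = 0.8464, (1-p)^2 = 0.0064.
T = -0.84/(0.8464 * 0.0064) = -155.068526.
In the p-coordinate, Gamma^(alpha) = Gamma^(0) - (alpha/2)*T with Gamma^(0) = (1/2)*g'(p) = -T/2,
so Gamma^(alpha) = -((1+alpha)/2)*T.
alpha = -1, -(1+alpha)/2 = 0.0.
Gamma = 0.0 * -155.068526 = 0.0000

0.0000


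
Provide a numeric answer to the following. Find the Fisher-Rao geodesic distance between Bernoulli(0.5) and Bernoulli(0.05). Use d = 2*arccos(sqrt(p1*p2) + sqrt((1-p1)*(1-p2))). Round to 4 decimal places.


Geodesic distance on Bernoulli manifold:
d(p1,p2) = 2*arccos(sqrt(p1*p2) + sqrt((1-p1)*(1-p2))).
sqrt(p1*p2) = sqrt(0.5*0.05) = 0.158114.
sqrt((1-p1)*(1-p2)) = sqrt(0.5*0.95) = 0.689202.
arg = 0.158114 + 0.689202 = 0.847316.
d = 2*arccos(0.847316) = 1.1198

1.1198


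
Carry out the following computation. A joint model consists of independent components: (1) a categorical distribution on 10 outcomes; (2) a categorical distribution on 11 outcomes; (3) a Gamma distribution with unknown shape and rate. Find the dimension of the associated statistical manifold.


The dimension of a statistical manifold equals the number of free
(independent) real parameters of the model. For a product of independent
blocks the parameter counts add.
- categorical on 10 outcomes (probabilities sum to 1): 10-1 = 9.
- categorical on 11 outcomes (probabilities sum to 1): 11-1 = 10.
- Gamma (shape, rate): 2.
Total = 9 + 10 + 2 = 21.
Dimension = 21

21


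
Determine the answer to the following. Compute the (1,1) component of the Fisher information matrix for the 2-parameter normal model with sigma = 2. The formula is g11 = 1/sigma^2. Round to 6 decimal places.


For the 2-parameter normal family, the Fisher metric has:
  g11 = 1/sigma^2, g22 = 2/sigma^2.
sigma = 2, sigma^2 = 4.
g11 = 0.250000

0.250000


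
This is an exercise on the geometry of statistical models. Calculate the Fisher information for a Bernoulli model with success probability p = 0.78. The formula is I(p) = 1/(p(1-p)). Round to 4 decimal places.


For Bernoulli(p), Fisher information is I(p) = 1/(p*(1-p)).
p = 0.78, 1-p = 0.22.
p*(1-p) = 0.1716.
I(p) = 1/0.1716 = 5.8275

5.8275


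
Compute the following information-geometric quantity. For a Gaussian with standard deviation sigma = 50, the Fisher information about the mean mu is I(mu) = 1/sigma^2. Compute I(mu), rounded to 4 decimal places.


The Fisher information for the mean of a normal distribution is I(mu) = 1/sigma^2.
sigma = 50, so sigma^2 = 2500.
I(mu) = 1/2500 = 0.0004

0.0004


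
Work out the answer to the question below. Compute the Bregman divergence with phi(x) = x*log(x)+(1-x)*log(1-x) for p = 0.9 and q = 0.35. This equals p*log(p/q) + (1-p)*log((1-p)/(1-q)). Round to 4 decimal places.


Bregman divergence with negative entropy generator:
D = p*log(p/q) + (1-p)*log((1-p)/(1-q)).
p = 0.9, q = 0.35.
p*log(p/q) = 0.9*log(0.9/0.35) = 0.850015.
(1-p)*log((1-p)/(1-q)) = 0.1*log(0.1/0.65) = -0.18718.
D = 0.850015 + -0.18718 = 0.6628

0.6628


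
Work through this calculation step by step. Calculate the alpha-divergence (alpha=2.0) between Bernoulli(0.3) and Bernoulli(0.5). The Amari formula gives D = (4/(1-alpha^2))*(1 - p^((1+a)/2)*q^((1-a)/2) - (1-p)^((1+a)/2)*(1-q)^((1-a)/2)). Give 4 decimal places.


Amari alpha-divergence:
D = (4/(1-alpha^2))*(1 - p^((1+a)/2)*q^((1-a)/2) - (1-p)^((1+a)/2)*(1-q)^((1-a)/2)).
alpha = 2.0, p = 0.3, q = 0.5.
e1 = (1+alpha)/2 = 1.5, e2 = (1-alpha)/2 = -0.5.
t1 = p^e1 * q^e2 = 0.3^1.5 * 0.5^-0.5 = 0.232379.
t2 = (1-p)^e1 * (1-q)^e2 = 0.7^1.5 * 0.5^-0.5 = 0.828251.
4/(1-alpha^2) = -1.333333.
D = -1.333333*(1 - 0.232379 - 0.828251) = 0.0808

0.0808


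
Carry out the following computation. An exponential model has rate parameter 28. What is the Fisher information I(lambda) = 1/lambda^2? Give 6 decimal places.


Fisher information for exponential: I(lambda) = 1/lambda^2.
lambda = 28, lambda^2 = 784.
I = 1/784 = 0.001276

0.001276


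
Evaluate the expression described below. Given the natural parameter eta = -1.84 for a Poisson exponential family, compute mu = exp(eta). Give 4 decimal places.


Expectation parameter for Poisson exponential family:
mu = exp(eta).
eta = -1.84.
mu = exp(-1.84) = 0.1588

0.1588


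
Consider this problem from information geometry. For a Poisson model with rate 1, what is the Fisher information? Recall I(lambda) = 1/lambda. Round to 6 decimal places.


Fisher information for Poisson: I(lambda) = 1/lambda.
lambda = 1.
I(lambda) = 1/1 = 1.000000

1.000000


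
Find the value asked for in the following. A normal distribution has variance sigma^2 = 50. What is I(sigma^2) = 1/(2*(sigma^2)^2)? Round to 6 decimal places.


Fisher information for variance: I(sigma^2) = 1/(2*sigma^4).
sigma^2 = 50, so sigma^4 = 2500.
I = 1/(2*2500) = 1/5000 = 0.000200

0.000200


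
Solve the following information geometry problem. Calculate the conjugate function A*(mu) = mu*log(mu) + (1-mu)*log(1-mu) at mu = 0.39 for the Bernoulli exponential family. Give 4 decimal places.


Legendre transform for Bernoulli:
A*(mu) = mu*log(mu) + (1-mu)*log(1-mu).
mu = 0.39, 1-mu = 0.61.
mu*log(mu) = 0.39*log(0.39) = -0.367227.
(1-mu)*log(1-mu) = 0.61*log(0.61) = -0.301521.
A* = -0.367227 + -0.301521 = -0.6687

-0.6687


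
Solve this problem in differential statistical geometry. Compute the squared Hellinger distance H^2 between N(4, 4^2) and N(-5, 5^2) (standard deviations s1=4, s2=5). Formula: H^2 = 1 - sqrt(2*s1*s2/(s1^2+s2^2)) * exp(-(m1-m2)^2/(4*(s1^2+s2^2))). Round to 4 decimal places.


Squared Hellinger distance for Gaussians:
H^2 = 1 - sqrt(2*s1*s2/(s1^2+s2^2)) * exp(-(m1-m2)^2/(4*(s1^2+s2^2))).
s1^2 = 16, s2^2 = 25, s1^2+s2^2 = 41.
sqrt(2*4*5/(41)) = 0.98773.
(m1-m2)^2 = (9)^2 = 81.
exp(-81/(4*41)) = exp(-0.493902) = 0.61024.
H^2 = 1 - 0.98773*0.61024 = 0.3972

0.3972


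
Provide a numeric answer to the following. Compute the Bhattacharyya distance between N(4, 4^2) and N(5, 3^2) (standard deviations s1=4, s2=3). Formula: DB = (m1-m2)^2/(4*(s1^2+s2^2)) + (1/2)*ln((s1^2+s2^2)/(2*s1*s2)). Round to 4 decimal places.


Bhattacharyya distance between two Gaussians:
DB = (m1-m2)^2/(4*(s1^2+s2^2)) + (1/2)*ln((s1^2+s2^2)/(2*s1*s2)).
(m1-m2)^2 = (-1)^2 = 1.
s1^2+s2^2 = 16 + 9 = 25.
term1 = 1/100 = 0.01.
term2 = 0.5*ln(25/24.0) = 0.020411.
DB = 0.01 + 0.020411 = 0.0304

0.0304


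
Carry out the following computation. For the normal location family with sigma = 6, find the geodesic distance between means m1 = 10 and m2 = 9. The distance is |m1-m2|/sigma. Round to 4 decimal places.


On the fixed-variance normal subfamily, geodesic distance = |m1-m2|/sigma.
|10 - 9| = 1.
sigma = 6.
d = 1/6 = 0.1667

0.1667


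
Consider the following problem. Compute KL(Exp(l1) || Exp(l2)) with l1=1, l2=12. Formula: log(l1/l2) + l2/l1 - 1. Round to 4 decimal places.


KL divergence for exponential family:
KL = log(l1/l2) + l2/l1 - 1.
log(1/12) = -2.484907.
12/1 = 12.0.
KL = -2.484907 + 12.0 - 1 = 8.5151

8.5151


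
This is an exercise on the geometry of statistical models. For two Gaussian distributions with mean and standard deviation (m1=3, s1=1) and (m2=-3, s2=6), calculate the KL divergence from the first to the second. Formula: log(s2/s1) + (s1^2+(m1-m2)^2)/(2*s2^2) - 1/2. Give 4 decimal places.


KL divergence between normal distributions:
KL = log(s2/s1) + (s1^2 + (m1-m2)^2)/(2*s2^2) - 1/2.
log(6/1) = 1.791759.
(1^2 + (3--3)^2)/(2*6^2) = (1 + 36)/72 = 0.513889.
KL = 1.791759 + 0.513889 - 0.5 = 1.8056

1.8056


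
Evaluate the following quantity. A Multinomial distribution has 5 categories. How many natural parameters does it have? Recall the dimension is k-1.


Exponential family dimension calculation:
For Multinomial with k=5 categories, dim = k-1 = 4.

4


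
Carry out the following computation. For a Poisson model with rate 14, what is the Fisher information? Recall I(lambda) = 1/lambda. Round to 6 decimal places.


Fisher information for Poisson: I(lambda) = 1/lambda.
lambda = 14.
I(lambda) = 1/14 = 0.071429

0.071429


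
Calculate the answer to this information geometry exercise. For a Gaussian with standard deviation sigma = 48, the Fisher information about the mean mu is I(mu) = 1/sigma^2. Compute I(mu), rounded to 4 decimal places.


The Fisher information for the mean of a normal distribution is I(mu) = 1/sigma^2.
sigma = 48, so sigma^2 = 2304.
I(mu) = 1/2304 = 0.0004

0.0004


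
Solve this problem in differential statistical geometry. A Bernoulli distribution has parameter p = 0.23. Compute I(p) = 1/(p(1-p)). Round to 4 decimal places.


For Bernoulli(p), Fisher information is I(p) = 1/(p*(1-p)).
p = 0.23, 1-p = 0.77.
p*(1-p) = 0.1771.
I(p) = 1/0.1771 = 5.6465

5.6465


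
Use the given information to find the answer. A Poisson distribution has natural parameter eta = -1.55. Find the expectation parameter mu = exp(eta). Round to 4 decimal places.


Expectation parameter for Poisson exponential family:
mu = exp(eta).
eta = -1.55.
mu = exp(-1.55) = 0.2122

0.2122


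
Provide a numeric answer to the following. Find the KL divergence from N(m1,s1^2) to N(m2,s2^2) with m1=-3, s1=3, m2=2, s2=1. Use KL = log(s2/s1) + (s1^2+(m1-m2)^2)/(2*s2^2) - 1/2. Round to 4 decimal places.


KL divergence between normal distributions:
KL = log(s2/s1) + (s1^2 + (m1-m2)^2)/(2*s2^2) - 1/2.
log(1/3) = -1.098612.
(3^2 + (-3-2)^2)/(2*1^2) = (9 + 25)/2 = 17.0.
KL = -1.098612 + 17.0 - 0.5 = 15.4014

15.4014


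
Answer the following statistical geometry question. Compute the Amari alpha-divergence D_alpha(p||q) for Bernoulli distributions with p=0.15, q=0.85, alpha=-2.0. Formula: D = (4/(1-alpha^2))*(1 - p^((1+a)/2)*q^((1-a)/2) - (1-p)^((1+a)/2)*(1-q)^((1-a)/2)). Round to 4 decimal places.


Amari alpha-divergence:
D = (4/(1-alpha^2))*(1 - p^((1+a)/2)*q^((1-a)/2) - (1-p)^((1+a)/2)*(1-q)^((1-a)/2)).
alpha = -2.0, p = 0.15, q = 0.85.
e1 = (1+alpha)/2 = -0.5, e2 = (1-alpha)/2 = 1.5.
t1 = p^e1 * q^e2 = 0.15^-0.5 * 0.85^1.5 = 2.023405.
t2 = (1-p)^e1 * (1-q)^e2 = 0.85^-0.5 * 0.15^1.5 = 0.063013.
4/(1-alpha^2) = -1.333333.
D = -1.333333*(1 - 2.023405 - 0.063013) = 1.4486

1.4486


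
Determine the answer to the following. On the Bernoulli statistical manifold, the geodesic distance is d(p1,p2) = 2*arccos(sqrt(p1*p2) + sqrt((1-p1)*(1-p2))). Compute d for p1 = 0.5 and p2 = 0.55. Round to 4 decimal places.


Geodesic distance on Bernoulli manifold:
d(p1,p2) = 2*arccos(sqrt(p1*p2) + sqrt((1-p1)*(1-p2))).
sqrt(p1*p2) = sqrt(0.5*0.55) = 0.524404.
sqrt((1-p1)*(1-p2)) = sqrt(0.5*0.45) = 0.474342.
arg = 0.524404 + 0.474342 = 0.998746.
d = 2*arccos(0.998746) = 0.1002

0.1002


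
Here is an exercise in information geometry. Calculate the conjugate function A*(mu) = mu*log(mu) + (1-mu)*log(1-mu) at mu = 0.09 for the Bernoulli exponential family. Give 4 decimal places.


Legendre transform for Bernoulli:
A*(mu) = mu*log(mu) + (1-mu)*log(1-mu).
mu = 0.09, 1-mu = 0.91.
mu*log(mu) = 0.09*log(0.09) = -0.216715.
(1-mu)*log(1-mu) = 0.91*log(0.91) = -0.085823.
A* = -0.216715 + -0.085823 = -0.3025

-0.3025


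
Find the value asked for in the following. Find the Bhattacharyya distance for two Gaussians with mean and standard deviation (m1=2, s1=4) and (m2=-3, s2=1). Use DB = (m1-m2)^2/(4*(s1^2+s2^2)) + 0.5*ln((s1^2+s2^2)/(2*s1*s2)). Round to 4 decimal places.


Bhattacharyya distance between two Gaussians:
DB = (m1-m2)^2/(4*(s1^2+s2^2)) + (1/2)*ln((s1^2+s2^2)/(2*s1*s2)).
(m1-m2)^2 = (5)^2 = 25.
s1^2+s2^2 = 16 + 1 = 17.
term1 = 25/68 = 0.367647.
term2 = 0.5*ln(17/8.0) = 0.376886.
DB = 0.367647 + 0.376886 = 0.7445

0.7445


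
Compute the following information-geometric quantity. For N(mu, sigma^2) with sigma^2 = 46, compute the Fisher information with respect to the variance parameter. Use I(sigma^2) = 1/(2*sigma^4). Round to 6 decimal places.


Fisher information for variance: I(sigma^2) = 1/(2*sigma^4).
sigma^2 = 46, so sigma^4 = 2116.
I = 1/(2*2116) = 1/4232 = 0.000236

0.000236


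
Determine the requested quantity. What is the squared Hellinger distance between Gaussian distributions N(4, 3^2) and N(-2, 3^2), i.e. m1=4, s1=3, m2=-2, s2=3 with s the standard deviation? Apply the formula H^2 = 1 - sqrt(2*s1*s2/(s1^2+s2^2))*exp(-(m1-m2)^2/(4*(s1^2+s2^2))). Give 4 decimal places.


Squared Hellinger distance for Gaussians:
H^2 = 1 - sqrt(2*s1*s2/(s1^2+s2^2)) * exp(-(m1-m2)^2/(4*(s1^2+s2^2))).
s1^2 = 9, s2^2 = 9, s1^2+s2^2 = 18.
sqrt(2*3*3/(18)) = 1.0.
(m1-m2)^2 = (6)^2 = 36.
exp(-36/(4*18)) = exp(-0.5) = 0.606531.
H^2 = 1 - 1.0*0.606531 = 0.3935

0.3935


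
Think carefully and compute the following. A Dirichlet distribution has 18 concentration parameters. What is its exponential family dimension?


Exponential family dimension calculation:
Dirichlet with 18 components has 18 natural parameters.

18


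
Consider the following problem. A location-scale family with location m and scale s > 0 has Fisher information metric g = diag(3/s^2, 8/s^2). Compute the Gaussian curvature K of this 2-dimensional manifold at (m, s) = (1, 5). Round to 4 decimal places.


The metric has the form g = (A dm^2 + B ds^2)/s^2 with A = 3, B = 8.
Substitute u = sqrt(A/B)*m: g = B*(du^2 + ds^2)/s^2, i.e. B times the
Poincare upper half-plane metric, which has constant Gaussian curvature -1.
Scaling a 2D metric by a constant c divides the Gaussian curvature by c,
so K = -1/B = -1/(8) = -0.1250 everywhere (the point (m, s) = (1, 5) is irrelevant:
the curvature is constant).
The requested Gaussian curvature is K = -0.1250.

-0.1250


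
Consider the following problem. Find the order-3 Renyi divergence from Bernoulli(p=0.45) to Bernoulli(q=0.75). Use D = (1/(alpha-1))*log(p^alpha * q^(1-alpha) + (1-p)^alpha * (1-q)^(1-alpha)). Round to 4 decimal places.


Renyi divergence of order alpha between Bernoulli distributions:
D = (1/(alpha-1))*log(p^alpha * q^(1-alpha) + (1-p)^alpha * (1-q)^(1-alpha)).
alpha = 3, p = 0.45, q = 0.75.
p^alpha * q^(1-alpha) = 0.45^3 * 0.75^-2 = 0.162.
(1-p)^alpha * (1-q)^(1-alpha) = 0.55^3 * 0.25^-2 = 2.662.
sum = 0.162 + 2.662 = 2.824.
D = (1/2)*log(2.824) = 0.5191

0.5191


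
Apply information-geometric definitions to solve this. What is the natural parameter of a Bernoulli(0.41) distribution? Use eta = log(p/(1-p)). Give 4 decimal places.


Natural parameter for Bernoulli: eta = log(p/(1-p)).
p = 0.41, 1-p = 0.59.
p/(1-p) = 0.694915.
eta = log(0.694915) = -0.3640

-0.3640


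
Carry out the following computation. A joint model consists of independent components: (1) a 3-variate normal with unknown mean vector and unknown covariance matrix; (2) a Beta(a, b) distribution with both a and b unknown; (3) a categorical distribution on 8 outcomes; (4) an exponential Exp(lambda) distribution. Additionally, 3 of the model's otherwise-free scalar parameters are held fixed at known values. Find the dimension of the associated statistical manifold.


The dimension of a statistical manifold equals the number of free
(independent) real parameters of the model. For a product of independent
blocks the parameter counts add.
- 3-variate normal: 3 (mean) + 3*4/2 = 6 (symmetric covariance) = 9.
- Beta (a, b): 2.
- categorical on 8 outcomes (probabilities sum to 1): 8-1 = 7.
- exponential (lambda): 1.
Total = 9 + 2 + 7 + 1 = 19.
3 parameter(s) fixed at known values: 19 - 3 = 16.
Dimension = 16

16


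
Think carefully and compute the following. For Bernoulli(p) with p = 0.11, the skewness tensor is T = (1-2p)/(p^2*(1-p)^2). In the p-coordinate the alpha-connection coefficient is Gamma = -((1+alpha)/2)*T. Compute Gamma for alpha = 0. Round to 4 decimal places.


Skewness (Amari-Chentsov) tensor: T = (1-2p)/(p^2*(1-p)^2).
p = 0.11, 1-2p = 0.78, p^2 = 0.0121, (1-p)^2 = 0.7921.
T = 0.78/(0.0121 * 0.7921) = 81.382161.
In the p-coordinate, Gamma^(alpha) = Gamma^(0) - (alpha/2)*T with Gamma^(0) = (1/2)*g'(p) = -T/2,
so Gamma^(alpha) = -((1+alpha)/2)*T.
alpha = 0, -(1+alpha)/2 = -0.5.
Gamma = -0.5 * 81.382161 = -40.6911

-40.6911


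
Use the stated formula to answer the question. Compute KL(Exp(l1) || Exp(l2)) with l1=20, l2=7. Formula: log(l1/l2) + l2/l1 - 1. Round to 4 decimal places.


KL divergence for exponential family:
KL = log(l1/l2) + l2/l1 - 1.
log(20/7) = 1.049822.
7/20 = 0.35.
KL = 1.049822 + 0.35 - 1 = 0.3998

0.3998


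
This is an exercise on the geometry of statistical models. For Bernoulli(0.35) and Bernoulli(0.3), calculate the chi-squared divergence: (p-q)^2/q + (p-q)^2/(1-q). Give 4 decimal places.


Chi-squared divergence between Bernoulli distributions:
chi^2 = (p-q)^2/q + (p-q)^2/(1-q).
p = 0.35, q = 0.3, p-q = 0.05.
(p-q)^2 = 0.0025.
term1 = 0.0025/0.3 = 0.008333.
term2 = 0.0025/0.7 = 0.003571.
chi^2 = 0.008333 + 0.003571 = 0.0119

0.0119


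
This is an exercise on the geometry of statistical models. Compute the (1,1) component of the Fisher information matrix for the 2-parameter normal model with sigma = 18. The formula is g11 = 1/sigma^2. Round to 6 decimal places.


For the 2-parameter normal family, the Fisher metric has:
  g11 = 1/sigma^2, g22 = 2/sigma^2.
sigma = 18, sigma^2 = 324.
g11 = 0.003086

0.003086


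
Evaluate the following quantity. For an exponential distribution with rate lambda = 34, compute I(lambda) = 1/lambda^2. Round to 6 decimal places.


Fisher information for exponential: I(lambda) = 1/lambda^2.
lambda = 34, lambda^2 = 1156.
I = 1/1156 = 0.000865

0.000865


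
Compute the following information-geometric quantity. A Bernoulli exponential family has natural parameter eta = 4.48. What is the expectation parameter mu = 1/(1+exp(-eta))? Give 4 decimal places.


Dual coordinate (expectation parameter) for Bernoulli:
mu = 1/(1+exp(-eta)).
eta = 4.48.
exp(-eta) = exp(-4.48) = 0.011333.
mu = 1/(1+0.011333) = 0.9888

0.9888


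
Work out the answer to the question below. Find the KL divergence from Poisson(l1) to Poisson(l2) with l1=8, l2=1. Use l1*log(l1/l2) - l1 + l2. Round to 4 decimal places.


KL divergence for Poisson:
KL = l1*log(l1/l2) - l1 + l2.
l1 = 8, l2 = 1.
log(8/1) = 2.079442.
l1*log(l1/l2) = 8 * 2.079442 = 16.635532.
KL = 16.635532 - 8 + 1 = 9.6355

9.6355


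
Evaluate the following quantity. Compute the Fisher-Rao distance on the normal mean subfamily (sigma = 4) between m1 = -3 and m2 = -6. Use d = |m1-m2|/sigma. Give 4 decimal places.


On the fixed-variance normal subfamily, geodesic distance = |m1-m2|/sigma.
|-3 - -6| = 3.
sigma = 4.
d = 3/4 = 0.7500

0.7500


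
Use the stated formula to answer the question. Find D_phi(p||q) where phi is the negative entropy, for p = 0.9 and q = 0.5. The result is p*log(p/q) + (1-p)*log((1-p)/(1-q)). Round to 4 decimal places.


Bregman divergence with negative entropy generator:
D = p*log(p/q) + (1-p)*log((1-p)/(1-q)).
p = 0.9, q = 0.5.
p*log(p/q) = 0.9*log(0.9/0.5) = 0.529008.
(1-p)*log((1-p)/(1-q)) = 0.1*log(0.1/0.5) = -0.160944.
D = 0.529008 + -0.160944 = 0.3681

0.3681


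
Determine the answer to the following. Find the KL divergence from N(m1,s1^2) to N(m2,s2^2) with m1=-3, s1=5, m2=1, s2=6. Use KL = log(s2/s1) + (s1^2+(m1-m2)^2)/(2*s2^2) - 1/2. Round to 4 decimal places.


KL divergence between normal distributions:
KL = log(s2/s1) + (s1^2 + (m1-m2)^2)/(2*s2^2) - 1/2.
log(6/5) = 0.182322.
(5^2 + (-3-1)^2)/(2*6^2) = (25 + 16)/72 = 0.569444.
KL = 0.182322 + 0.569444 - 0.5 = 0.2518

0.2518


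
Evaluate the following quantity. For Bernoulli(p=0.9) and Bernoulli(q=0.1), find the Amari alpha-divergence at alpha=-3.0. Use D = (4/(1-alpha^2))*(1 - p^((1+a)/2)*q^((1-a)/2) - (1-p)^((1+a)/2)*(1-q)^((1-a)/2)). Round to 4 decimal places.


Amari alpha-divergence:
D = (4/(1-alpha^2))*(1 - p^((1+a)/2)*q^((1-a)/2) - (1-p)^((1+a)/2)*(1-q)^((1-a)/2)).
alpha = -3.0, p = 0.9, q = 0.1.
e1 = (1+alpha)/2 = -1.0, e2 = (1-alpha)/2 = 2.0.
t1 = p^e1 * q^e2 = 0.9^-1.0 * 0.1^2.0 = 0.011111.
t2 = (1-p)^e1 * (1-q)^e2 = 0.1^-1.0 * 0.9^2.0 = 8.1.
4/(1-alpha^2) = -0.5.
D = -0.5*(1 - 0.011111 - 8.1) = 3.5556

3.5556


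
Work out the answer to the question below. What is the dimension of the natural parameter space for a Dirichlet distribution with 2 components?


Exponential family dimension calculation:
Dirichlet with 2 components has 2 natural parameters.

2


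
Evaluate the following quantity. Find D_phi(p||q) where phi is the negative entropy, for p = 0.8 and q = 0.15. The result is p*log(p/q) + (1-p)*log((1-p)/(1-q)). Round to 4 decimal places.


Bregman divergence with negative entropy generator:
D = p*log(p/q) + (1-p)*log((1-p)/(1-q)).
p = 0.8, q = 0.15.
p*log(p/q) = 0.8*log(0.8/0.15) = 1.339181.
(1-p)*log((1-p)/(1-q)) = 0.2*log(0.2/0.85) = -0.289384.
D = 1.339181 + -0.289384 = 1.0498

1.0498


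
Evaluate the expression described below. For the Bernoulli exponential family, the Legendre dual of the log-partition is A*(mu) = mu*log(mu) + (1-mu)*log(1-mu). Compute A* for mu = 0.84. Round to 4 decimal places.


Legendre transform for Bernoulli:
A*(mu) = mu*log(mu) + (1-mu)*log(1-mu).
mu = 0.84, 1-mu = 0.16.
mu*log(mu) = 0.84*log(0.84) = -0.146457.
(1-mu)*log(1-mu) = 0.16*log(0.16) = -0.293213.
A* = -0.146457 + -0.293213 = -0.4397

-0.4397


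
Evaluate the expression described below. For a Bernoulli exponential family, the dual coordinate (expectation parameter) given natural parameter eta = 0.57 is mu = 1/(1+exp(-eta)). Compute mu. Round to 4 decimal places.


Dual coordinate (expectation parameter) for Bernoulli:
mu = 1/(1+exp(-eta)).
eta = 0.57.
exp(-eta) = exp(-0.57) = 0.565525.
mu = 1/(1+0.565525) = 0.6388

0.6388


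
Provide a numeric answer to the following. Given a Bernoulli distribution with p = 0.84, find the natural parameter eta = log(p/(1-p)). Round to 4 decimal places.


Natural parameter for Bernoulli: eta = log(p/(1-p)).
p = 0.84, 1-p = 0.16.
p/(1-p) = 5.25.
eta = log(5.25) = 1.6582

1.6582


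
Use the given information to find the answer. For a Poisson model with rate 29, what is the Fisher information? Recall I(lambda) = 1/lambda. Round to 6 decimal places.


Fisher information for Poisson: I(lambda) = 1/lambda.
lambda = 29.
I(lambda) = 1/29 = 0.034483

0.034483


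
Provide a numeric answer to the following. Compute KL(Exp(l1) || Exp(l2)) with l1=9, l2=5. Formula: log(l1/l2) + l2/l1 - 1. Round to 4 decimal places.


KL divergence for exponential family:
KL = log(l1/l2) + l2/l1 - 1.
log(9/5) = 0.587787.
5/9 = 0.555556.
KL = 0.587787 + 0.555556 - 1 = 0.1433

0.1433


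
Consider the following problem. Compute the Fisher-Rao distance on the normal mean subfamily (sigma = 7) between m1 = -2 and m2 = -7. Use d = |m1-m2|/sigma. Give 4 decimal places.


On the fixed-variance normal subfamily, geodesic distance = |m1-m2|/sigma.
|-2 - -7| = 5.
sigma = 7.
d = 5/7 = 0.7143

0.7143


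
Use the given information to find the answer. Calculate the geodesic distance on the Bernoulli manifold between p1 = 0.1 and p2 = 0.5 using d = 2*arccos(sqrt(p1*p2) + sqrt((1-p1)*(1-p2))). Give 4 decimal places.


Geodesic distance on Bernoulli manifold:
d(p1,p2) = 2*arccos(sqrt(p1*p2) + sqrt((1-p1)*(1-p2))).
sqrt(p1*p2) = sqrt(0.1*0.5) = 0.223607.
sqrt((1-p1)*(1-p2)) = sqrt(0.9*0.5) = 0.67082.
arg = 0.223607 + 0.67082 = 0.894427.
d = 2*arccos(0.894427) = 0.9273

0.9273


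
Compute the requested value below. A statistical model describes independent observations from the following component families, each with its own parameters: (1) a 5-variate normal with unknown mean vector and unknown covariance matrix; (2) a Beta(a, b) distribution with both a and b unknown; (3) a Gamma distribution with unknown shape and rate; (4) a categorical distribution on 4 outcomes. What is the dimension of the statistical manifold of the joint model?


The dimension of a statistical manifold equals the number of free
(independent) real parameters of the model. For a product of independent
blocks the parameter counts add.
- 5-variate normal: 5 (mean) + 5*6/2 = 15 (symmetric covariance) = 20.
- Beta (a, b): 2.
- Gamma (shape, rate): 2.
- categorical on 4 outcomes (probabilities sum to 1): 4-1 = 3.
Total = 20 + 2 + 2 + 3 = 27.
Dimension = 27

27


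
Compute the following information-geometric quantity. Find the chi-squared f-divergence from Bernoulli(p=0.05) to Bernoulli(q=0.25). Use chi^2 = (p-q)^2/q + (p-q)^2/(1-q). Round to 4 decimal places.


Chi-squared divergence between Bernoulli distributions:
chi^2 = (p-q)^2/q + (p-q)^2/(1-q).
p = 0.05, q = 0.25, p-q = -0.2.
(p-q)^2 = 0.04.
term1 = 0.04/0.25 = 0.16.
term2 = 0.04/0.75 = 0.053333.
chi^2 = 0.16 + 0.053333 = 0.2133

0.2133


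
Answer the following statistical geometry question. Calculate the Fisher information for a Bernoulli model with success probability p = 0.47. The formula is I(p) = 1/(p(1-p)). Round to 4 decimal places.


For Bernoulli(p), Fisher information is I(p) = 1/(p*(1-p)).
p = 0.47, 1-p = 0.53.
p*(1-p) = 0.2491.
I(p) = 1/0.2491 = 4.0145

4.0145


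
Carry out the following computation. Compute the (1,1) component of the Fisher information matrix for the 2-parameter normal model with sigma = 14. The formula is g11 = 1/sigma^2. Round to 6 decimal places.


For the 2-parameter normal family, the Fisher metric has:
  g11 = 1/sigma^2, g22 = 2/sigma^2.
sigma = 14, sigma^2 = 196.
g11 = 0.005102

0.005102


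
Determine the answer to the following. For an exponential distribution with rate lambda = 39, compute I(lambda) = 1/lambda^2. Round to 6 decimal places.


Fisher information for exponential: I(lambda) = 1/lambda^2.
lambda = 39, lambda^2 = 1521.
I = 1/1521 = 0.000657

0.000657


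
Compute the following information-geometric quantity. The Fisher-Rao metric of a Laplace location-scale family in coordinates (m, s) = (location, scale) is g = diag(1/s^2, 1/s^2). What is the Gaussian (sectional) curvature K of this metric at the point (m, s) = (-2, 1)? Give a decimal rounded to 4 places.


The metric has the form g = (A dm^2 + B ds^2)/s^2 with A = 1, B = 1.
Substitute u = sqrt(A/B)*m: g = B*(du^2 + ds^2)/s^2, i.e. B times the
Poincare upper half-plane metric, which has constant Gaussian curvature -1.
Scaling a 2D metric by a constant c divides the Gaussian curvature by c,
so K = -1/B = -1/(1) = -1.0000 everywhere (the point (m, s) = (-2, 1) is irrelevant:
the curvature is constant).
The requested Gaussian curvature is K = -1.0000.

-1.0000


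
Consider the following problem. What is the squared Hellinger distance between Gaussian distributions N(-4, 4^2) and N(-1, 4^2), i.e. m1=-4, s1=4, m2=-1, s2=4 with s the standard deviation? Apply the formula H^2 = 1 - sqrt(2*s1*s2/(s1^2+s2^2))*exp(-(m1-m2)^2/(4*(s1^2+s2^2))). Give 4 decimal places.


Squared Hellinger distance for Gaussians:
H^2 = 1 - sqrt(2*s1*s2/(s1^2+s2^2)) * exp(-(m1-m2)^2/(4*(s1^2+s2^2))).
s1^2 = 16, s2^2 = 16, s1^2+s2^2 = 32.
sqrt(2*4*4/(32)) = 1.0.
(m1-m2)^2 = (-3)^2 = 9.
exp(-9/(4*32)) = exp(-0.070312) = 0.932102.
H^2 = 1 - 1.0*0.932102 = 0.0679

0.0679


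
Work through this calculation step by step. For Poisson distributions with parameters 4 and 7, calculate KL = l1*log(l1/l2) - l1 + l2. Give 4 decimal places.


KL divergence for Poisson:
KL = l1*log(l1/l2) - l1 + l2.
l1 = 4, l2 = 7.
log(4/7) = -0.559616.
l1*log(l1/l2) = 4 * -0.559616 = -2.238463.
KL = -2.238463 - 4 + 7 = 0.7615

0.7615


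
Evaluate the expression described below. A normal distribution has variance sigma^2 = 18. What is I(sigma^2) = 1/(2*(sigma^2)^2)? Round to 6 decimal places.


Fisher information for variance: I(sigma^2) = 1/(2*sigma^4).
sigma^2 = 18, so sigma^4 = 324.
I = 1/(2*324) = 1/648 = 0.001543

0.001543


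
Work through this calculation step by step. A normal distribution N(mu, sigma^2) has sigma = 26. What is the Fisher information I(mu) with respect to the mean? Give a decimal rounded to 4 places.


The Fisher information for the mean of a normal distribution is I(mu) = 1/sigma^2.
sigma = 26, so sigma^2 = 676.
I(mu) = 1/676 = 0.0015

0.0015


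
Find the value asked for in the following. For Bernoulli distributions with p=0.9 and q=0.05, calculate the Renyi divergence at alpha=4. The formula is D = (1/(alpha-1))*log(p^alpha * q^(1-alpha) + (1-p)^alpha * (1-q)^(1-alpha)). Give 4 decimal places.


Renyi divergence of order alpha between Bernoulli distributions:
D = (1/(alpha-1))*log(p^alpha * q^(1-alpha) + (1-p)^alpha * (1-q)^(1-alpha)).
alpha = 4, p = 0.9, q = 0.05.
p^alpha * q^(1-alpha) = 0.9^4 * 0.05^-3 = 5248.8.
(1-p)^alpha * (1-q)^(1-alpha) = 0.1^4 * 0.95^-3 = 0.000117.
sum = 5248.8 + 0.000117 = 5248.800117.
D = (1/3)*log(5248.800117) = 2.8553

2.8553


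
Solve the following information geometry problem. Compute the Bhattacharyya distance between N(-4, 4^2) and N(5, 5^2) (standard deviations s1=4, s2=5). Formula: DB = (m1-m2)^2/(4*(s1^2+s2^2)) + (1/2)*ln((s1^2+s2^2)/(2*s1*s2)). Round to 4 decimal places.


Bhattacharyya distance between two Gaussians:
DB = (m1-m2)^2/(4*(s1^2+s2^2)) + (1/2)*ln((s1^2+s2^2)/(2*s1*s2)).
(m1-m2)^2 = (-9)^2 = 81.
s1^2+s2^2 = 16 + 25 = 41.
term1 = 81/164 = 0.493902.
term2 = 0.5*ln(41/40.0) = 0.012346.
DB = 0.493902 + 0.012346 = 0.5062

0.5062


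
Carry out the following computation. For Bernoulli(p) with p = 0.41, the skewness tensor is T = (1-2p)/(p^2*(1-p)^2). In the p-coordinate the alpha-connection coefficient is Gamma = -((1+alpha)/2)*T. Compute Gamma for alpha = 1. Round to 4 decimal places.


Skewness (Amari-Chentsov) tensor: T = (1-2p)/(p^2*(1-p)^2).
p = 0.41, 1-2p = 0.18, p^2 = 0.1681, (1-p)^2 = 0.3481.
T = 0.18/(0.1681 * 0.3481) = 3.076102.
In the p-coordinate, Gamma^(alpha) = Gamma^(0) - (alpha/2)*T with Gamma^(0) = (1/2)*g'(p) = -T/2,
so Gamma^(alpha) = -((1+alpha)/2)*T.
alpha = 1, -(1+alpha)/2 = -1.0.
Gamma = -1.0 * 3.076102 = -3.0761

-3.0761


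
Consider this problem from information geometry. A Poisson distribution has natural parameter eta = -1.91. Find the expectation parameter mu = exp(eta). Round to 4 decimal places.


Expectation parameter for Poisson exponential family:
mu = exp(eta).
eta = -1.91.
mu = exp(-1.91) = 0.1481

0.1481


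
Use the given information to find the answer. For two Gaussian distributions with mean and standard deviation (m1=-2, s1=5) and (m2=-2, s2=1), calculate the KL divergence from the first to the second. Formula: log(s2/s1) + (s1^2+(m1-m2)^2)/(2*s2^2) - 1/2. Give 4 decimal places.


KL divergence between normal distributions:
KL = log(s2/s1) + (s1^2 + (m1-m2)^2)/(2*s2^2) - 1/2.
log(1/5) = -1.609438.
(5^2 + (-2--2)^2)/(2*1^2) = (25 + 0)/2 = 12.5.
KL = -1.609438 + 12.5 - 0.5 = 10.3906

10.3906


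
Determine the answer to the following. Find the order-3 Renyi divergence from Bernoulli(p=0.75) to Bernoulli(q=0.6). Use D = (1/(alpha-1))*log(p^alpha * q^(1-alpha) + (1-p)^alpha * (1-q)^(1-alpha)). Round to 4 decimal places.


Renyi divergence of order alpha between Bernoulli distributions:
D = (1/(alpha-1))*log(p^alpha * q^(1-alpha) + (1-p)^alpha * (1-q)^(1-alpha)).
alpha = 3, p = 0.75, q = 0.6.
p^alpha * q^(1-alpha) = 0.75^3 * 0.6^-2 = 1.171875.
(1-p)^alpha * (1-q)^(1-alpha) = 0.25^3 * 0.4^-2 = 0.097656.
sum = 1.171875 + 0.097656 = 1.269531.
D = (1/2)*log(1.269531) = 0.1193

0.1193


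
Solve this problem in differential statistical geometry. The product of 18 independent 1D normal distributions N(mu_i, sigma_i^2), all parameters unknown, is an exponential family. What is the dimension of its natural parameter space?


Exponential family dimension calculation:
Each univariate normal has two natural parameters (mu/sigma^2 and -1/(2 sigma^2)).
With 18 independent components, dim = 2 * 18 = 36.

36


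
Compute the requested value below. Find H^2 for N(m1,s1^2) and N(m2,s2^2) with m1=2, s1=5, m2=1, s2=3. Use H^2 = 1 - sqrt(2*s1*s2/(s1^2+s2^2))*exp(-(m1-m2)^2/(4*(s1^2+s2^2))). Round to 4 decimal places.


Squared Hellinger distance for Gaussians:
H^2 = 1 - sqrt(2*s1*s2/(s1^2+s2^2)) * exp(-(m1-m2)^2/(4*(s1^2+s2^2))).
s1^2 = 25, s2^2 = 9, s1^2+s2^2 = 34.
sqrt(2*5*3/(34)) = 0.939336.
(m1-m2)^2 = (1)^2 = 1.
exp(-1/(4*34)) = exp(-0.007353) = 0.992674.
H^2 = 1 - 0.939336*0.992674 = 0.0675

0.0675


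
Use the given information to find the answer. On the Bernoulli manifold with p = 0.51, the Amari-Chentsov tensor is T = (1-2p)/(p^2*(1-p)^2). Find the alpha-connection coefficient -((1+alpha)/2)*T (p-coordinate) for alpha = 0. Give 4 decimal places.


Skewness (Amari-Chentsov) tensor: T = (1-2p)/(p^2*(1-p)^2).
p = 0.51, 1-2p = -0.02, p^2 = 0.2601, (1-p)^2 = 0.2401.
T = -0.02/(0.2601 * 0.2401) = -0.320256.
In the p-coordinate, Gamma^(alpha) = Gamma^(0) - (alpha/2)*T with Gamma^(0) = (1/2)*g'(p) = -T/2,
so Gamma^(alpha) = -((1+alpha)/2)*T.
alpha = 0, -(1+alpha)/2 = -0.5.
Gamma = -0.5 * -0.320256 = 0.1601

0.1601


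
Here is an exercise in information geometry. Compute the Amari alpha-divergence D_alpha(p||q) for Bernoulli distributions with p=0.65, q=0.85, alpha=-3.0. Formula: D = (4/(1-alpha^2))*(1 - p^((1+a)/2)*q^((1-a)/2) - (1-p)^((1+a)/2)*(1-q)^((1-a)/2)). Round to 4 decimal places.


Amari alpha-divergence:
D = (4/(1-alpha^2))*(1 - p^((1+a)/2)*q^((1-a)/2) - (1-p)^((1+a)/2)*(1-q)^((1-a)/2)).
alpha = -3.0, p = 0.65, q = 0.85.
e1 = (1+alpha)/2 = -1.0, e2 = (1-alpha)/2 = 2.0.
t1 = p^e1 * q^e2 = 0.65^-1.0 * 0.85^2.0 = 1.111538.
t2 = (1-p)^e1 * (1-q)^e2 = 0.35^-1.0 * 0.15^2.0 = 0.064286.
4/(1-alpha^2) = -0.5.
D = -0.5*(1 - 1.111538 - 0.064286) = 0.0879

0.0879


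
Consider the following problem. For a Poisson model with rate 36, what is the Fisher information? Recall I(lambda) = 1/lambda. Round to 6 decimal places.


Fisher information for Poisson: I(lambda) = 1/lambda.
lambda = 36.
I(lambda) = 1/36 = 0.027778

0.027778


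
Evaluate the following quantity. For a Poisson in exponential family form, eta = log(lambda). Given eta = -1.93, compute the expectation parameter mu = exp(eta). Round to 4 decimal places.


Expectation parameter for Poisson exponential family:
mu = exp(eta).
eta = -1.93.
mu = exp(-1.93) = 0.1451

0.1451


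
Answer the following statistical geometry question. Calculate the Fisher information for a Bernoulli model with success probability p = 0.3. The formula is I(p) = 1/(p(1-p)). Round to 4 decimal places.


For Bernoulli(p), Fisher information is I(p) = 1/(p*(1-p)).
p = 0.3, 1-p = 0.7.
p*(1-p) = 0.21.
I(p) = 1/0.21 = 4.7619

4.7619


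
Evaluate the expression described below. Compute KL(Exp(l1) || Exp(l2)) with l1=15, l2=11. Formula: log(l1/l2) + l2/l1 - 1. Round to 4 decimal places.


KL divergence for exponential family:
KL = log(l1/l2) + l2/l1 - 1.
log(15/11) = 0.310155.
11/15 = 0.733333.
KL = 0.310155 + 0.733333 - 1 = 0.0435

0.0435


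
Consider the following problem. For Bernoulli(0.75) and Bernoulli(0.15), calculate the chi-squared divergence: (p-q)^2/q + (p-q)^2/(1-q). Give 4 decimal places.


Chi-squared divergence between Bernoulli distributions:
chi^2 = (p-q)^2/q + (p-q)^2/(1-q).
p = 0.75, q = 0.15, p-q = 0.6.
(p-q)^2 = 0.36.
term1 = 0.36/0.15 = 2.4.
term2 = 0.36/0.85 = 0.423529.
chi^2 = 2.4 + 0.423529 = 2.8235

2.8235


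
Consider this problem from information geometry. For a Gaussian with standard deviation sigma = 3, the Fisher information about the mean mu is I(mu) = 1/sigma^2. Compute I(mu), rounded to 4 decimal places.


The Fisher information for the mean of a normal distribution is I(mu) = 1/sigma^2.
sigma = 3, so sigma^2 = 9.
I(mu) = 1/9 = 0.1111

0.1111


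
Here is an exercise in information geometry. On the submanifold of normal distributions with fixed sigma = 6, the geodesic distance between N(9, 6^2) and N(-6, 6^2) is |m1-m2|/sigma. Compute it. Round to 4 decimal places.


On the fixed-variance normal subfamily, geodesic distance = |m1-m2|/sigma.
|9 - -6| = 15.
sigma = 6.
d = 15/6 = 2.5000

2.5000


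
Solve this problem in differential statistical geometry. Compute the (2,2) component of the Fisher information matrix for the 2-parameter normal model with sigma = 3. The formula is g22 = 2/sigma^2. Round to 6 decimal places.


For the 2-parameter normal family, the Fisher metric has:
  g11 = 1/sigma^2, g22 = 2/sigma^2.
sigma = 3, sigma^2 = 9.
g22 = 0.222222

0.222222


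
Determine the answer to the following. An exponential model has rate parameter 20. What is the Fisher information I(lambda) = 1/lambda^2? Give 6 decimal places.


Fisher information for exponential: I(lambda) = 1/lambda^2.
lambda = 20, lambda^2 = 400.
I = 1/400 = 0.002500

0.002500
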